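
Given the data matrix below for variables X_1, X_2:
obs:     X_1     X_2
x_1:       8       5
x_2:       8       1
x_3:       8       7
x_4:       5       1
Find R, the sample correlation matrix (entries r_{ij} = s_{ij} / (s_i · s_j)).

Step 1 — column means:
  mean(X_1) = (8 + 8 + 8 + 5) / 4 = 29/4 = 7.25
  mean(X_2) = (5 + 1 + 7 + 1) / 4 = 14/4 = 3.5

Step 2 — sample variances and covariances s[i,j] = (1/(n-1)) · Σ_k (x_{k,i} - mean_i) · (x_{k,j} - mean_j), with n-1 = 3:
  s[X_1,X_1] = ((0.75)·(0.75) + (0.75)·(0.75) + (0.75)·(0.75) + (-2.25)·(-2.25)) / 3 = 6.75/3 = 2.25
  s[X_1,X_2] = ((0.75)·(1.5) + (0.75)·(-2.5) + (0.75)·(3.5) + (-2.25)·(-2.5)) / 3 = 7.5/3 = 2.5
  s[X_2,X_2] = ((1.5)·(1.5) + (-2.5)·(-2.5) + (3.5)·(3.5) + (-2.5)·(-2.5)) / 3 = 27/3 = 9
  Sample standard deviations s_i = √(s[i,i]):
  s(X_1) = √(2.25) = 1.5
  s(X_2) = √(9) = 3

Step 3 — r_{ij} = s_{ij} / (s_i · s_j):
  r[X_1,X_1] = 1 (diagonal).
  r[X_1,X_2] = 2.5 / (1.5 · 3) = 2.5 / 4.5 = 0.5556
  r[X_2,X_2] = 1 (diagonal).

R is symmetric with unit diagonal. Assembling:

R = [[1, 0.5556],
 [0.5556, 1]]


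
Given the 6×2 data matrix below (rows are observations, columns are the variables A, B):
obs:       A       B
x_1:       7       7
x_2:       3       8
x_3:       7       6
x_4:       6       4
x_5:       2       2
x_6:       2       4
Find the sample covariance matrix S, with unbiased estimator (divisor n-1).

Step 1 — column means:
  mean(A) = (7 + 3 + 7 + 6 + 2 + 2) / 6 = 27/6 = 4.5
  mean(B) = (7 + 8 + 6 + 4 + 2 + 4) / 6 = 31/6 = 5.1667

Step 2 — sample covariance S[i,j] = (1/(n-1)) · Σ_k (x_{k,i} - mean_i) · (x_{k,j} - mean_j), with n-1 = 5.
  S[A,A] = ((2.5)·(2.5) + (-1.5)·(-1.5) + (2.5)·(2.5) + (1.5)·(1.5) + (-2.5)·(-2.5) + (-2.5)·(-2.5)) / 5 = 29.5/5 = 5.9
  S[A,B] = ((2.5)·(1.8333) + (-1.5)·(2.8333) + (2.5)·(0.8333) + (1.5)·(-1.1667) + (-2.5)·(-3.1667) + (-2.5)·(-1.1667)) / 5 = 11.5/5 = 2.3
  S[B,B] = ((1.8333)·(1.8333) + (2.8333)·(2.8333) + (0.8333)·(0.8333) + (-1.1667)·(-1.1667) + (-3.1667)·(-3.1667) + (-1.1667)·(-1.1667)) / 5 = 24.8333/5 = 4.9667

S is symmetric (S[j,i] = S[i,j]). Assembling:

S = [[5.9, 2.3],
 [2.3, 4.9667]]


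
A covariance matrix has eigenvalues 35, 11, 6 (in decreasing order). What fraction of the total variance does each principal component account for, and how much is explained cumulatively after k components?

Step 1 — total variance = trace(Sigma) = Σ λ_i = 35 + 11 + 6 = 52.

Step 2 — fraction explained by component i = λ_i / Σ λ:
  PC1: 35/52 = 0.6731
  PC2: 11/52 = 0.2115
  PC3: 6/52 = 0.1154

Step 3 — cumulative fraction after k components = (λ_1 + ... + λ_k) / Σ λ:
  k = 1: 35/52 = 0.6731
  k = 2: (35 + 11)/52 = 46/52 = 0.8846
  k = 3: (35 + 11 + 6)/52 = 52/52 = 1

Summary (fraction, with percent):

explained: PC1 0.6731 (67.31%), PC2 0.2115 (21.15%), PC3 0.1154 (11.54%);  cumulative: 0.6731, 0.8846, 1


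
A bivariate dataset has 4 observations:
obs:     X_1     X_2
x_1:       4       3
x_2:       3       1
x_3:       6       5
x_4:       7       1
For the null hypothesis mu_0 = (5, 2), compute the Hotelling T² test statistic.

Step 1 — sample mean vector:
  mean(X_1) = (4 + 3 + 6 + 7) / 4 = 20/4 = 5
  mean(X_2) = (3 + 1 + 5 + 1) / 4 = 10/4 = 2.5
  x̄ = (5, 2.5),  deviation x̄ - mu_0 = (5, 2.5) - (5, 2) = (0, 0.5).

Step 2 — sample covariance matrix, S[i,j] = (1/(n-1)) · Σ_k (x_{k,i} - mean_i) · (x_{k,j} - mean_j), divisor n-1 = 3:
  S[X_1,X_1] = ((-1)·(-1) + (-2)·(-2) + (1)·(1) + (2)·(2)) / 3 = 10/3 = 3.3333
  S[X_1,X_2] = ((-1)·(0.5) + (-2)·(-1.5) + (1)·(2.5) + (2)·(-1.5)) / 3 = 2/3 = 0.6667
  S[X_2,X_2] = ((0.5)·(0.5) + (-1.5)·(-1.5) + (2.5)·(2.5) + (-1.5)·(-1.5)) / 3 = 11/3 = 3.6667
  S = [[3.3333, 0.6667],
 [0.6667, 3.6667]].

Step 3 — invert S. det(S) = 3.3333·3.6667 - (0.6667)² = 11.7778.
  S^{-1} = (1/det) · [[d, -b], [-b, a]] = [[0.3113, -0.0566],
 [-0.0566, 0.283]].

Step 4 — quadratic form (x̄ - mu_0)^T · S^{-1} · (x̄ - mu_0):
  S^{-1} · (x̄ - mu_0) = (-0.0283, 0.1415),
  (x̄ - mu_0)^T · [...] = (0)·(-0.0283) + (0.5)·(0.1415) = 0.0708.

Step 5 — scale by n: T² = 4 · 0.0708 = 0.283.

T² ≈ 0.283


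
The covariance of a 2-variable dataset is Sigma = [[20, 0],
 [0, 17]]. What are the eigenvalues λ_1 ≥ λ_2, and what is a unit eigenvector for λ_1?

Step 1 — characteristic polynomial of 2×2 Sigma:
  det(Sigma - λI) = λ² - trace · λ + det = 0.
  trace = 20 + 17 = 37, det = 20·17 - (0)² = 340.
Step 2 — discriminant:
  Δ = trace² - 4·det = 1369 - 1360 = 9.
Step 3 — eigenvalues:
  λ = (trace ± √Δ)/2 = (37 ± 3)/2,
  λ_1 = 20,  λ_2 = 17.

Step 4 — unit eigenvector for λ_1: Sigma is diagonal, so its eigenvectors are the coordinate axes. λ_1 = 20 is the diagonal entry on the first coordinate axis, hence
  v_1 = (1, 0) (||v_1|| = 1).

λ_1 = 20,  λ_2 = 17;  v_1 ≈ (1, 0)


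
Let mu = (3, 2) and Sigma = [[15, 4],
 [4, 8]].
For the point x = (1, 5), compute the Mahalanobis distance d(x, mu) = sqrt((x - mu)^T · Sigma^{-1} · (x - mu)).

Step 1 — centre the observation: (x - mu) = (-2, 3).

Step 2 — invert Sigma. det(Sigma) = 15·8 - (4)² = 104.
  Sigma^{-1} = (1/det) · [[d, -b], [-b, a]] = [[0.0769, -0.0385],
 [-0.0385, 0.1442]].

Step 3 — form the quadratic (x - mu)^T · Sigma^{-1} · (x - mu):
  Sigma^{-1} · (x - mu) = (-0.2692, 0.5096).
  (x - mu)^T · [Sigma^{-1} · (x - mu)] = (-2)·(-0.2692) + (3)·(0.5096) = 2.0673.

Step 4 — take square root: d = √(2.0673) ≈ 1.4378.

d(x, mu) = √(2.0673) ≈ 1.4378


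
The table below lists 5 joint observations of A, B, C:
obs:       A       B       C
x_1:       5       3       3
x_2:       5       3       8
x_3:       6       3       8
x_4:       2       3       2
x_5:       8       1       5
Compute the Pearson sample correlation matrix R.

Step 1 — column means:
  mean(A) = (5 + 5 + 6 + 2 + 8) / 5 = 26/5 = 5.2
  mean(B) = (3 + 3 + 3 + 3 + 1) / 5 = 13/5 = 2.6
  mean(C) = (3 + 8 + 8 + 2 + 5) / 5 = 26/5 = 5.2

Step 2 — sample variances and covariances s[i,j] = (1/(n-1)) · Σ_k (x_{k,i} - mean_i) · (x_{k,j} - mean_j), with n-1 = 4:
  s[A,A] = ((-0.2)·(-0.2) + (-0.2)·(-0.2) + (0.8)·(0.8) + (-3.2)·(-3.2) + (2.8)·(2.8)) / 4 = 18.8/4 = 4.7
  s[A,B] = ((-0.2)·(0.4) + (-0.2)·(0.4) + (0.8)·(0.4) + (-3.2)·(0.4) + (2.8)·(-1.6)) / 4 = -5.6/4 = -1.4
  s[A,C] = ((-0.2)·(-2.2) + (-0.2)·(2.8) + (0.8)·(2.8) + (-3.2)·(-3.2) + (2.8)·(-0.2)) / 4 = 11.8/4 = 2.95
  s[B,B] = ((0.4)·(0.4) + (0.4)·(0.4) + (0.4)·(0.4) + (0.4)·(0.4) + (-1.6)·(-1.6)) / 4 = 3.2/4 = 0.8
  s[B,C] = ((0.4)·(-2.2) + (0.4)·(2.8) + (0.4)·(2.8) + (0.4)·(-3.2) + (-1.6)·(-0.2)) / 4 = 0.4/4 = 0.1
  s[C,C] = ((-2.2)·(-2.2) + (2.8)·(2.8) + (2.8)·(2.8) + (-3.2)·(-3.2) + (-0.2)·(-0.2)) / 4 = 30.8/4 = 7.7
  Sample standard deviations s_i = √(s[i,i]):
  s(A) = √(4.7) = 2.1679
  s(B) = √(0.8) = 0.8944
  s(C) = √(7.7) = 2.7749

Step 3 — r_{ij} = s_{ij} / (s_i · s_j):
  r[A,A] = 1 (diagonal).
  r[A,B] = -1.4 / (2.1679 · 0.8944) = -1.4 / 1.9391 = -0.722
  r[A,C] = 2.95 / (2.1679 · 2.7749) = 2.95 / 6.0158 = 0.4904
  r[B,B] = 1 (diagonal).
  r[B,C] = 0.1 / (0.8944 · 2.7749) = 0.1 / 2.4819 = 0.0403
  r[C,C] = 1 (diagonal).

R is symmetric with unit diagonal. Assembling:

R = [[1, -0.722, 0.4904],
 [-0.722, 1, 0.0403],
 [0.4904, 0.0403, 1]]


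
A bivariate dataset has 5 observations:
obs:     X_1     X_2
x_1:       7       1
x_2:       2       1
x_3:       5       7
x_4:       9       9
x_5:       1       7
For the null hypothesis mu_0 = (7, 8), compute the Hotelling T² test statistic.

Step 1 — sample mean vector:
  mean(X_1) = (7 + 2 + 5 + 9 + 1) / 5 = 24/5 = 4.8
  mean(X_2) = (1 + 1 + 7 + 9 + 7) / 5 = 25/5 = 5
  x̄ = (4.8, 5),  deviation x̄ - mu_0 = (4.8, 5) - (7, 8) = (-2.2, -3).

Step 2 — sample covariance matrix, S[i,j] = (1/(n-1)) · Σ_k (x_{k,i} - mean_i) · (x_{k,j} - mean_j), divisor n-1 = 4:
  S[X_1,X_1] = ((2.2)·(2.2) + (-2.8)·(-2.8) + (0.2)·(0.2) + (4.2)·(4.2) + (-3.8)·(-3.8)) / 4 = 44.8/4 = 11.2
  S[X_1,X_2] = ((2.2)·(-4) + (-2.8)·(-4) + (0.2)·(2) + (4.2)·(4) + (-3.8)·(2)) / 4 = 12/4 = 3
  S[X_2,X_2] = ((-4)·(-4) + (-4)·(-4) + (2)·(2) + (4)·(4) + (2)·(2)) / 4 = 56/4 = 14
  S = [[11.2, 3],
 [3, 14]].

Step 3 — invert S. det(S) = 11.2·14 - (3)² = 147.8.
  S^{-1} = (1/det) · [[d, -b], [-b, a]] = [[0.0947, -0.0203],
 [-0.0203, 0.0758]].

Step 4 — quadratic form (x̄ - mu_0)^T · S^{-1} · (x̄ - mu_0):
  S^{-1} · (x̄ - mu_0) = (-0.1475, -0.1827),
  (x̄ - mu_0)^T · [...] = (-2.2)·(-0.1475) + (-3)·(-0.1827) = 0.8725.

Step 5 — scale by n: T² = 5 · 0.8725 = 4.3627.

T² ≈ 4.3627


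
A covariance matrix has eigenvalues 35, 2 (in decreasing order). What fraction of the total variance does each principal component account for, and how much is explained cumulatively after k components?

Step 1 — total variance = trace(Sigma) = Σ λ_i = 35 + 2 = 37.

Step 2 — fraction explained by component i = λ_i / Σ λ:
  PC1: 35/37 = 0.9459
  PC2: 2/37 = 0.0541

Step 3 — cumulative fraction after k components = (λ_1 + ... + λ_k) / Σ λ:
  k = 1: 35/37 = 0.9459
  k = 2: (35 + 2)/37 = 37/37 = 1

Summary (fraction, with percent):

explained: PC1 0.9459 (94.59%), PC2 0.0541 (5.41%);  cumulative: 0.9459, 1


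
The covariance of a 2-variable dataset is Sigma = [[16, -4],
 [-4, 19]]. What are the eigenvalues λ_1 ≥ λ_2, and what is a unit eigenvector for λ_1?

Step 1 — characteristic polynomial of 2×2 Sigma:
  det(Sigma - λI) = λ² - trace · λ + det = 0.
  trace = 16 + 19 = 35, det = 16·19 - (-4)² = 288.
Step 2 — discriminant:
  Δ = trace² - 4·det = 1225 - 1152 = 73.
Step 3 — eigenvalues:
  λ = (trace ± √Δ)/2 = (35 ± 8.544)/2,
  λ_1 = 21.772,  λ_2 = 13.228.

Step 4 — unit eigenvector for λ_1: solve (Sigma - λ_1 I)v = 0. First row:
  (16 - 21.772)·v_x + (-4)·v_y = 0, i.e. (-5.772)·v_x + (-4)·v_y = 0,
  so v ∝ (b, λ_1 - a) = (-4, 5.772); multiply by -1 so the first entry is positive: u = (4, -5.772).
  ||u|| = √((4)² + (-5.772)²) = √(49.316) ≈ 7.0225,
  v_1 = u/||u|| ≈ (0.5696, -0.8219) (||v_1|| = 1).

λ_1 = 21.772,  λ_2 = 13.228;  v_1 ≈ (0.5696, -0.8219)


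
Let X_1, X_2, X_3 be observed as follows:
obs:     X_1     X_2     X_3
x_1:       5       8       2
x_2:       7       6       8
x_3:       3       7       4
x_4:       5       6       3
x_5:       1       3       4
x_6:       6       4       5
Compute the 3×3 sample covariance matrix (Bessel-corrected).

Step 1 — column means:
  mean(X_1) = (5 + 7 + 3 + 5 + 1 + 6) / 6 = 27/6 = 4.5
  mean(X_2) = (8 + 6 + 7 + 6 + 3 + 4) / 6 = 34/6 = 5.6667
  mean(X_3) = (2 + 8 + 4 + 3 + 4 + 5) / 6 = 26/6 = 4.3333

Step 2 — sample covariance S[i,j] = (1/(n-1)) · Σ_k (x_{k,i} - mean_i) · (x_{k,j} - mean_j), with n-1 = 5.
  S[X_1,X_1] = ((0.5)·(0.5) + (2.5)·(2.5) + (-1.5)·(-1.5) + (0.5)·(0.5) + (-3.5)·(-3.5) + (1.5)·(1.5)) / 5 = 23.5/5 = 4.7
  S[X_1,X_2] = ((0.5)·(2.3333) + (2.5)·(0.3333) + (-1.5)·(1.3333) + (0.5)·(0.3333) + (-3.5)·(-2.6667) + (1.5)·(-1.6667)) / 5 = 7/5 = 1.4
  S[X_1,X_3] = ((0.5)·(-2.3333) + (2.5)·(3.6667) + (-1.5)·(-0.3333) + (0.5)·(-1.3333) + (-3.5)·(-0.3333) + (1.5)·(0.6667)) / 5 = 10/5 = 2
  S[X_2,X_2] = ((2.3333)·(2.3333) + (0.3333)·(0.3333) + (1.3333)·(1.3333) + (0.3333)·(0.3333) + (-2.6667)·(-2.6667) + (-1.6667)·(-1.6667)) / 5 = 17.3333/5 = 3.4667
  S[X_2,X_3] = ((2.3333)·(-2.3333) + (0.3333)·(3.6667) + (1.3333)·(-0.3333) + (0.3333)·(-1.3333) + (-2.6667)·(-0.3333) + (-1.6667)·(0.6667)) / 5 = -5.3333/5 = -1.0667
  S[X_3,X_3] = ((-2.3333)·(-2.3333) + (3.6667)·(3.6667) + (-0.3333)·(-0.3333) + (-1.3333)·(-1.3333) + (-0.3333)·(-0.3333) + (0.6667)·(0.6667)) / 5 = 21.3333/5 = 4.2667

S is symmetric (S[j,i] = S[i,j]). Assembling:

S = [[4.7, 1.4, 2],
 [1.4, 3.4667, -1.0667],
 [2, -1.0667, 4.2667]]


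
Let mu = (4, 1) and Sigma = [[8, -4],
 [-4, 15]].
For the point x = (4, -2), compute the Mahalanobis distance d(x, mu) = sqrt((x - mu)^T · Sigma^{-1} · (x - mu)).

Step 1 — centre the observation: (x - mu) = (0, -3).

Step 2 — invert Sigma. det(Sigma) = 8·15 - (-4)² = 104.
  Sigma^{-1} = (1/det) · [[d, -b], [-b, a]] = [[0.1442, 0.0385],
 [0.0385, 0.0769]].

Step 3 — form the quadratic (x - mu)^T · Sigma^{-1} · (x - mu):
  Sigma^{-1} · (x - mu) = (-0.1154, -0.2308).
  (x - mu)^T · [Sigma^{-1} · (x - mu)] = (0)·(-0.1154) + (-3)·(-0.2308) = 0.6923.

Step 4 — take square root: d = √(0.6923) ≈ 0.8321.

d(x, mu) = √(0.6923) ≈ 0.8321


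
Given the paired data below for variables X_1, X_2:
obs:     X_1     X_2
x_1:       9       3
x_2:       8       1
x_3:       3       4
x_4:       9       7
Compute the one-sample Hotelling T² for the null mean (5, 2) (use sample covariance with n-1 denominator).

Step 1 — sample mean vector:
  mean(X_1) = (9 + 8 + 3 + 9) / 4 = 29/4 = 7.25
  mean(X_2) = (3 + 1 + 4 + 7) / 4 = 15/4 = 3.75
  x̄ = (7.25, 3.75),  deviation x̄ - mu_0 = (7.25, 3.75) - (5, 2) = (2.25, 1.75).

Step 2 — sample covariance matrix, S[i,j] = (1/(n-1)) · Σ_k (x_{k,i} - mean_i) · (x_{k,j} - mean_j), divisor n-1 = 3:
  S[X_1,X_1] = ((1.75)·(1.75) + (0.75)·(0.75) + (-4.25)·(-4.25) + (1.75)·(1.75)) / 3 = 24.75/3 = 8.25
  S[X_1,X_2] = ((1.75)·(-0.75) + (0.75)·(-2.75) + (-4.25)·(0.25) + (1.75)·(3.25)) / 3 = 1.25/3 = 0.4167
  S[X_2,X_2] = ((-0.75)·(-0.75) + (-2.75)·(-2.75) + (0.25)·(0.25) + (3.25)·(3.25)) / 3 = 18.75/3 = 6.25
  S = [[8.25, 0.4167],
 [0.4167, 6.25]].

Step 3 — invert S. det(S) = 8.25·6.25 - (0.4167)² = 51.3889.
  S^{-1} = (1/det) · [[d, -b], [-b, a]] = [[0.1216, -0.0081],
 [-0.0081, 0.1605]].

Step 4 — quadratic form (x̄ - mu_0)^T · S^{-1} · (x̄ - mu_0):
  S^{-1} · (x̄ - mu_0) = (0.2595, 0.2627),
  (x̄ - mu_0)^T · [...] = (2.25)·(0.2595) + (1.75)·(0.2627) = 1.0435.

Step 5 — scale by n: T² = 4 · 1.0435 = 4.1741.

T² ≈ 4.1741


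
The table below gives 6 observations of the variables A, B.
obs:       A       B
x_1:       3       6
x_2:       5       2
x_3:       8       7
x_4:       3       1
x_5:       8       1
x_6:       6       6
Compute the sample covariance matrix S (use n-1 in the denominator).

Step 1 — column means:
  mean(A) = (3 + 5 + 8 + 3 + 8 + 6) / 6 = 33/6 = 5.5
  mean(B) = (6 + 2 + 7 + 1 + 1 + 6) / 6 = 23/6 = 3.8333

Step 2 — sample covariance S[i,j] = (1/(n-1)) · Σ_k (x_{k,i} - mean_i) · (x_{k,j} - mean_j), with n-1 = 5.
  S[A,A] = ((-2.5)·(-2.5) + (-0.5)·(-0.5) + (2.5)·(2.5) + (-2.5)·(-2.5) + (2.5)·(2.5) + (0.5)·(0.5)) / 5 = 25.5/5 = 5.1
  S[A,B] = ((-2.5)·(2.1667) + (-0.5)·(-1.8333) + (2.5)·(3.1667) + (-2.5)·(-2.8333) + (2.5)·(-2.8333) + (0.5)·(2.1667)) / 5 = 4.5/5 = 0.9
  S[B,B] = ((2.1667)·(2.1667) + (-1.8333)·(-1.8333) + (3.1667)·(3.1667) + (-2.8333)·(-2.8333) + (-2.8333)·(-2.8333) + (2.1667)·(2.1667)) / 5 = 38.8333/5 = 7.7667

S is symmetric (S[j,i] = S[i,j]). Assembling:

S = [[5.1, 0.9],
 [0.9, 7.7667]]


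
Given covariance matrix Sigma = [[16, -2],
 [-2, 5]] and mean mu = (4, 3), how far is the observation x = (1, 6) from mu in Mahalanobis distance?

Step 1 — centre the observation: (x - mu) = (-3, 3).

Step 2 — invert Sigma. det(Sigma) = 16·5 - (-2)² = 76.
  Sigma^{-1} = (1/det) · [[d, -b], [-b, a]] = [[0.0658, 0.0263],
 [0.0263, 0.2105]].

Step 3 — form the quadratic (x - mu)^T · Sigma^{-1} · (x - mu):
  Sigma^{-1} · (x - mu) = (-0.1184, 0.5526).
  (x - mu)^T · [Sigma^{-1} · (x - mu)] = (-3)·(-0.1184) + (3)·(0.5526) = 2.0132.

Step 4 — take square root: d = √(2.0132) ≈ 1.4189.

d(x, mu) = √(2.0132) ≈ 1.4189


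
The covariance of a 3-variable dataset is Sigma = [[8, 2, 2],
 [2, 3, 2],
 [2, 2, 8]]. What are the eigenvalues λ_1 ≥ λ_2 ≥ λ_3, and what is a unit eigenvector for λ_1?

Step 1 — characteristic polynomial p(λ) = det(λI - Sigma) = λ³ - tr·λ² + c_1·λ - det, where tr = trace, c_1 = sum of the principal 2×2 minors, det = det(Sigma):
  tr = 8 + 3 + 8 = 19,
  c_1 = (8·3 - (2)²) + (8·8 - (2)²) + (3·8 - (2)²) = 20 + 60 + 20 = 100,
  det = 8·(3·8 - (2)²) - (2)·((2)·8 - (2)·(2)) + (2)·((2)·(2) - 3·(2)) = 8·(20) - (2)·(12) + (2)·(-2) = 132.
  So p(λ) = λ³ - 19λ² + 100λ - 132.
Step 2 — look for an integer root (rational root theorem: any rational root is an integer divisor of 132). Testing λ = 2:
  p(2) = 8 - 76 + 200 - 132 = 0  ✓
  Dividing out (λ - 2): p(λ) = (λ - 2)(λ² - 17λ + 66).
Step 3 — remaining eigenvalues from the quadratic λ² - 17λ + 66 = 0:
  Δ = 17² - 4·66 = 289 - 264 = 25,  λ = (17 ± √25)/2 = (17 ± 5)/2 = 11 or 6.
  Sorted: λ_1 = 11,  λ_2 = 6,  λ_3 = 2  (check: sum = 19 = tr ✓).

Step 4 — unit eigenvector for λ_1 = 11: v spans the null space of (Sigma - λ_1 I), whose rows are
  r_1 = (-3, 2, 2),  r_2 = (2, -8, 2),  r_3 = (2, 2, -3).
  v is orthogonal to every row, so take v ∝ r_1 × r_2 = ((2)·(2) - (2)·(-8), (2)·(2) - (-3)·(2), (-3)·(-8) - (2)·(2)) = (20, 10, 20).
  Rescale (divide by 10): u = (2, 1, 2).
  ||u|| = √((2)² + (1)² + (2)²) = √(9) = 3,  v_1 = u/||u|| ≈ (0.6667, 0.3333, 0.6667) (||v_1|| = 1).

λ_1 = 11,  λ_2 = 6,  λ_3 = 2;  v_1 ≈ (0.6667, 0.3333, 0.6667)


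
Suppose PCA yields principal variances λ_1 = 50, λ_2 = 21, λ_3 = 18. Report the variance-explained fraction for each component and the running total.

Step 1 — total variance = trace(Sigma) = Σ λ_i = 50 + 21 + 18 = 89.

Step 2 — fraction explained by component i = λ_i / Σ λ:
  PC1: 50/89 = 0.5618
  PC2: 21/89 = 0.236
  PC3: 18/89 = 0.2022

Step 3 — cumulative fraction after k components = (λ_1 + ... + λ_k) / Σ λ:
  k = 1: 50/89 = 0.5618
  k = 2: (50 + 21)/89 = 71/89 = 0.7978
  k = 3: (50 + 21 + 18)/89 = 89/89 = 1

Summary (fraction, with percent):

explained: PC1 0.5618 (56.18%), PC2 0.236 (23.6%), PC3 0.2022 (20.22%);  cumulative: 0.5618, 0.7978, 1


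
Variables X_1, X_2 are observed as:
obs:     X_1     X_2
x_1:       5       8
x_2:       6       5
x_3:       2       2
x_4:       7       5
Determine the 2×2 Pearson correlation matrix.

Step 1 — column means:
  mean(X_1) = (5 + 6 + 2 + 7) / 4 = 20/4 = 5
  mean(X_2) = (8 + 5 + 2 + 5) / 4 = 20/4 = 5

Step 2 — sample variances and covariances s[i,j] = (1/(n-1)) · Σ_k (x_{k,i} - mean_i) · (x_{k,j} - mean_j), with n-1 = 3:
  s[X_1,X_1] = ((0)·(0) + (1)·(1) + (-3)·(-3) + (2)·(2)) / 3 = 14/3 = 4.6667
  s[X_1,X_2] = ((0)·(3) + (1)·(0) + (-3)·(-3) + (2)·(0)) / 3 = 9/3 = 3
  s[X_2,X_2] = ((3)·(3) + (0)·(0) + (-3)·(-3) + (0)·(0)) / 3 = 18/3 = 6
  Sample standard deviations s_i = √(s[i,i]):
  s(X_1) = √(4.6667) = 2.1602
  s(X_2) = √(6) = 2.4495

Step 3 — r_{ij} = s_{ij} / (s_i · s_j):
  r[X_1,X_1] = 1 (diagonal).
  r[X_1,X_2] = 3 / (2.1602 · 2.4495) = 3 / 5.2915 = 0.5669
  r[X_2,X_2] = 1 (diagonal).

R is symmetric with unit diagonal. Assembling:

R = [[1, 0.5669],
 [0.5669, 1]]


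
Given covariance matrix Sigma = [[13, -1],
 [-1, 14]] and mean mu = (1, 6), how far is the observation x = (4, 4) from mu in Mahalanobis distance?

Step 1 — centre the observation: (x - mu) = (3, -2).

Step 2 — invert Sigma. det(Sigma) = 13·14 - (-1)² = 181.
  Sigma^{-1} = (1/det) · [[d, -b], [-b, a]] = [[0.0773, 0.0055],
 [0.0055, 0.0718]].

Step 3 — form the quadratic (x - mu)^T · Sigma^{-1} · (x - mu):
  Sigma^{-1} · (x - mu) = (0.221, -0.1271).
  (x - mu)^T · [Sigma^{-1} · (x - mu)] = (3)·(0.221) + (-2)·(-0.1271) = 0.9171.

Step 4 — take square root: d = √(0.9171) ≈ 0.9577.

d(x, mu) = √(0.9171) ≈ 0.9577


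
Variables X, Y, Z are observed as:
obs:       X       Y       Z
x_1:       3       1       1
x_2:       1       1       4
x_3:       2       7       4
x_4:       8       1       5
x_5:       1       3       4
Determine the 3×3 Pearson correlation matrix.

Step 1 — column means:
  mean(X) = (3 + 1 + 2 + 8 + 1) / 5 = 15/5 = 3
  mean(Y) = (1 + 1 + 7 + 1 + 3) / 5 = 13/5 = 2.6
  mean(Z) = (1 + 4 + 4 + 5 + 4) / 5 = 18/5 = 3.6

Step 2 — sample variances and covariances s[i,j] = (1/(n-1)) · Σ_k (x_{k,i} - mean_i) · (x_{k,j} - mean_j), with n-1 = 4:
  s[X,X] = ((0)·(0) + (-2)·(-2) + (-1)·(-1) + (5)·(5) + (-2)·(-2)) / 4 = 34/4 = 8.5
  s[X,Y] = ((0)·(-1.6) + (-2)·(-1.6) + (-1)·(4.4) + (5)·(-1.6) + (-2)·(0.4)) / 4 = -10/4 = -2.5
  s[X,Z] = ((0)·(-2.6) + (-2)·(0.4) + (-1)·(0.4) + (5)·(1.4) + (-2)·(0.4)) / 4 = 5/4 = 1.25
  s[Y,Y] = ((-1.6)·(-1.6) + (-1.6)·(-1.6) + (4.4)·(4.4) + (-1.6)·(-1.6) + (0.4)·(0.4)) / 4 = 27.2/4 = 6.8
  s[Y,Z] = ((-1.6)·(-2.6) + (-1.6)·(0.4) + (4.4)·(0.4) + (-1.6)·(1.4) + (0.4)·(0.4)) / 4 = 3.2/4 = 0.8
  s[Z,Z] = ((-2.6)·(-2.6) + (0.4)·(0.4) + (0.4)·(0.4) + (1.4)·(1.4) + (0.4)·(0.4)) / 4 = 9.2/4 = 2.3
  Sample standard deviations s_i = √(s[i,i]):
  s(X) = √(8.5) = 2.9155
  s(Y) = √(6.8) = 2.6077
  s(Z) = √(2.3) = 1.5166

Step 3 — r_{ij} = s_{ij} / (s_i · s_j):
  r[X,X] = 1 (diagonal).
  r[X,Y] = -2.5 / (2.9155 · 2.6077) = -2.5 / 7.6026 = -0.3288
  r[X,Z] = 1.25 / (2.9155 · 1.5166) = 1.25 / 4.4215 = 0.2827
  r[Y,Y] = 1 (diagonal).
  r[Y,Z] = 0.8 / (2.6077 · 1.5166) = 0.8 / 3.9547 = 0.2023
  r[Z,Z] = 1 (diagonal).

R is symmetric with unit diagonal. Assembling:

R = [[1, -0.3288, 0.2827],
 [-0.3288, 1, 0.2023],
 [0.2827, 0.2023, 1]]


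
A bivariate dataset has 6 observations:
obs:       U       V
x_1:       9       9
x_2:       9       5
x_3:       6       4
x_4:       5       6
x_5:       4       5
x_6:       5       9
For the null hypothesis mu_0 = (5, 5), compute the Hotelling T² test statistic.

Step 1 — sample mean vector:
  mean(U) = (9 + 9 + 6 + 5 + 4 + 5) / 6 = 38/6 = 6.3333
  mean(V) = (9 + 5 + 4 + 6 + 5 + 9) / 6 = 38/6 = 6.3333
  x̄ = (6.3333, 6.3333),  deviation x̄ - mu_0 = (6.3333, 6.3333) - (5, 5) = (1.3333, 1.3333).

Step 2 — sample covariance matrix, S[i,j] = (1/(n-1)) · Σ_k (x_{k,i} - mean_i) · (x_{k,j} - mean_j), divisor n-1 = 5:
  S[U,U] = ((2.6667)·(2.6667) + (2.6667)·(2.6667) + (-0.3333)·(-0.3333) + (-1.3333)·(-1.3333) + (-2.3333)·(-2.3333) + (-1.3333)·(-1.3333)) / 5 = 23.3333/5 = 4.6667
  S[U,V] = ((2.6667)·(2.6667) + (2.6667)·(-1.3333) + (-0.3333)·(-2.3333) + (-1.3333)·(-0.3333) + (-2.3333)·(-1.3333) + (-1.3333)·(2.6667)) / 5 = 4.3333/5 = 0.8667
  S[V,V] = ((2.6667)·(2.6667) + (-1.3333)·(-1.3333) + (-2.3333)·(-2.3333) + (-0.3333)·(-0.3333) + (-1.3333)·(-1.3333) + (2.6667)·(2.6667)) / 5 = 23.3333/5 = 4.6667
  S = [[4.6667, 0.8667],
 [0.8667, 4.6667]].

Step 3 — invert S. det(S) = 4.6667·4.6667 - (0.8667)² = 21.0267.
  S^{-1} = (1/det) · [[d, -b], [-b, a]] = [[0.2219, -0.0412],
 [-0.0412, 0.2219]].

Step 4 — quadratic form (x̄ - mu_0)^T · S^{-1} · (x̄ - mu_0):
  S^{-1} · (x̄ - mu_0) = (0.241, 0.241),
  (x̄ - mu_0)^T · [...] = (1.3333)·(0.241) + (1.3333)·(0.241) = 0.6426.

Step 5 — scale by n: T² = 6 · 0.6426 = 3.8554.

T² ≈ 3.8554


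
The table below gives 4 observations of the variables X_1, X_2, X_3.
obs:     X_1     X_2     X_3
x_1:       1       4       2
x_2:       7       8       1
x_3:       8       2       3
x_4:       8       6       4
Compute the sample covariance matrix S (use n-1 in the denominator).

Step 1 — column means:
  mean(X_1) = (1 + 7 + 8 + 8) / 4 = 24/4 = 6
  mean(X_2) = (4 + 8 + 2 + 6) / 4 = 20/4 = 5
  mean(X_3) = (2 + 1 + 3 + 4) / 4 = 10/4 = 2.5

Step 2 — sample covariance S[i,j] = (1/(n-1)) · Σ_k (x_{k,i} - mean_i) · (x_{k,j} - mean_j), with n-1 = 3.
  S[X_1,X_1] = ((-5)·(-5) + (1)·(1) + (2)·(2) + (2)·(2)) / 3 = 34/3 = 11.3333
  S[X_1,X_2] = ((-5)·(-1) + (1)·(3) + (2)·(-3) + (2)·(1)) / 3 = 4/3 = 1.3333
  S[X_1,X_3] = ((-5)·(-0.5) + (1)·(-1.5) + (2)·(0.5) + (2)·(1.5)) / 3 = 5/3 = 1.6667
  S[X_2,X_2] = ((-1)·(-1) + (3)·(3) + (-3)·(-3) + (1)·(1)) / 3 = 20/3 = 6.6667
  S[X_2,X_3] = ((-1)·(-0.5) + (3)·(-1.5) + (-3)·(0.5) + (1)·(1.5)) / 3 = -4/3 = -1.3333
  S[X_3,X_3] = ((-0.5)·(-0.5) + (-1.5)·(-1.5) + (0.5)·(0.5) + (1.5)·(1.5)) / 3 = 5/3 = 1.6667

S is symmetric (S[j,i] = S[i,j]). Assembling:

S = [[11.3333, 1.3333, 1.6667],
 [1.3333, 6.6667, -1.3333],
 [1.6667, -1.3333, 1.6667]]


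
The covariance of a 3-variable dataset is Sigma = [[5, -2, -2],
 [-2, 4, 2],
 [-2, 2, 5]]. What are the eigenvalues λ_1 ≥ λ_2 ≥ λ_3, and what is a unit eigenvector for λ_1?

Step 1 — characteristic polynomial p(λ) = det(λI - Sigma) = λ³ - tr·λ² + c_1·λ - det, where tr = trace, c_1 = sum of the principal 2×2 minors, det = det(Sigma):
  tr = 5 + 4 + 5 = 14,
  c_1 = (5·4 - (-2)²) + (5·5 - (-2)²) + (4·5 - (2)²) = 16 + 21 + 16 = 53,
  det = 5·(4·5 - (2)²) - (-2)·((-2)·5 - (2)·(-2)) + (-2)·((-2)·(2) - 4·(-2)) = 5·(16) - (-2)·(-6) + (-2)·(4) = 60.
  So p(λ) = λ³ - 14λ² + 53λ - 60.
Step 2 — look for an integer root (rational root theorem: any rational root is an integer divisor of 60). Testing λ = 3:
  p(3) = 27 - 126 + 159 - 60 = 0  ✓
  Dividing out (λ - 3): p(λ) = (λ - 3)(λ² - 11λ + 20).
Step 3 — remaining eigenvalues from the quadratic λ² - 11λ + 20 = 0:
  Δ = 11² - 4·20 = 121 - 80 = 41,  λ = (11 ± √41)/2 = (11 ± 6.4031)/2 ≈ 8.7016 or 2.2984.
  Sorted: λ_1 = 8.7016,  λ_2 = 3,  λ_3 = 2.2984  (check: sum = 14 = tr ✓).

Step 4 — unit eigenvector for λ_1 ≈ 8.7016: v spans the null space of (Sigma - λ_1 I), whose rows are
  r_1 = (-3.7016, -2, -2),  r_2 = (-2, -4.7016, 2),  r_3 = (-2, 2, -3.7016).
  v is orthogonal to every row, so take v ∝ r_1 × r_2 = ((-2)·(2) - (-2)·(-4.7016), (-2)·(-2) - (-3.7016)·(2), (-3.7016)·(-4.7016) - (-2)·(-2)) ≈ (-13.4031, 11.4031, 13.4031).
  Rescale (multiply by -1 so the first nonzero entry is positive): u = (13.4031, -11.4031, -13.4031).
  ||u|| = √((13.4031)² + (-11.4031)² + (-13.4031)²) = √(489.3187) ≈ 22.1205,  v_1 = u/||u|| ≈ (0.6059, -0.5155, -0.6059) (||v_1|| = 1).

λ_1 = 8.7016,  λ_2 = 3,  λ_3 = 2.2984;  v_1 ≈ (0.6059, -0.5155, -0.6059)


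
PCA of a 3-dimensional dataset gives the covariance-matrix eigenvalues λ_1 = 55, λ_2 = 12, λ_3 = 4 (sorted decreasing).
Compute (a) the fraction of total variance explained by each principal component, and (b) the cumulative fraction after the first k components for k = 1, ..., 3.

Step 1 — total variance = trace(Sigma) = Σ λ_i = 55 + 12 + 4 = 71.

Step 2 — fraction explained by component i = λ_i / Σ λ:
  PC1: 55/71 = 0.7746
  PC2: 12/71 = 0.169
  PC3: 4/71 = 0.0563

Step 3 — cumulative fraction after k components = (λ_1 + ... + λ_k) / Σ λ:
  k = 1: 55/71 = 0.7746
  k = 2: (55 + 12)/71 = 67/71 = 0.9437
  k = 3: (55 + 12 + 4)/71 = 71/71 = 1

Summary (fraction, with percent):

explained: PC1 0.7746 (77.46%), PC2 0.169 (16.9%), PC3 0.0563 (5.63%);  cumulative: 0.7746, 0.9437, 1


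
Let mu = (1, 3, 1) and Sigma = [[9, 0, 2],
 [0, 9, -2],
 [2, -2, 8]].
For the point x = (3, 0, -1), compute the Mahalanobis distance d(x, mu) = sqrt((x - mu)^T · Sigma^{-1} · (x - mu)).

Step 1 — centre the observation: (x - mu) = (2, -3, -2).

Step 2 — invert Sigma (cofactor / det for 3×3, or solve directly):
  Sigma^{-1} = [[0.1181, -0.0069, -0.0312],
 [-0.0069, 0.1181, 0.0312],
 [-0.0312, 0.0312, 0.1406]].

Step 3 — form the quadratic (x - mu)^T · Sigma^{-1} · (x - mu):
  Sigma^{-1} · (x - mu) = (0.3194, -0.4306, -0.4375).
  (x - mu)^T · [Sigma^{-1} · (x - mu)] = (2)·(0.3194) + (-3)·(-0.4306) + (-2)·(-0.4375) = 2.8056.

Step 4 — take square root: d = √(2.8056) ≈ 1.675.

d(x, mu) = √(2.8056) ≈ 1.675


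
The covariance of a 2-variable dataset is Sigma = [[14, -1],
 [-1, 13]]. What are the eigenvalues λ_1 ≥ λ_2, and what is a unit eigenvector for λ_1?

Step 1 — characteristic polynomial of 2×2 Sigma:
  det(Sigma - λI) = λ² - trace · λ + det = 0.
  trace = 14 + 13 = 27, det = 14·13 - (-1)² = 181.
Step 2 — discriminant:
  Δ = trace² - 4·det = 729 - 724 = 5.
Step 3 — eigenvalues:
  λ = (trace ± √Δ)/2 = (27 ± 2.2361)/2,
  λ_1 = 14.618,  λ_2 = 12.382.

Step 4 — unit eigenvector for λ_1: solve (Sigma - λ_1 I)v = 0. First row:
  (14 - 14.618)·v_x + (-1)·v_y = 0, i.e. (-0.618)·v_x + (-1)·v_y = 0,
  so v ∝ (b, λ_1 - a) = (-1, 0.618); multiply by -1 so the first entry is positive: u = (1, -0.618).
  ||u|| = √((1)² + (-0.618)²) = √(1.382) ≈ 1.1756,
  v_1 = u/||u|| ≈ (0.8507, -0.5257) (||v_1|| = 1).

λ_1 = 14.618,  λ_2 = 12.382;  v_1 ≈ (0.8507, -0.5257)


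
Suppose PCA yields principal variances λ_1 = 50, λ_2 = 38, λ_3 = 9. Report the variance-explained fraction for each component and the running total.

Step 1 — total variance = trace(Sigma) = Σ λ_i = 50 + 38 + 9 = 97.

Step 2 — fraction explained by component i = λ_i / Σ λ:
  PC1: 50/97 = 0.5155
  PC2: 38/97 = 0.3918
  PC3: 9/97 = 0.0928

Step 3 — cumulative fraction after k components = (λ_1 + ... + λ_k) / Σ λ:
  k = 1: 50/97 = 0.5155
  k = 2: (50 + 38)/97 = 88/97 = 0.9072
  k = 3: (50 + 38 + 9)/97 = 97/97 = 1

Summary (fraction, with percent):

explained: PC1 0.5155 (51.55%), PC2 0.3918 (39.18%), PC3 0.0928 (9.28%);  cumulative: 0.5155, 0.9072, 1


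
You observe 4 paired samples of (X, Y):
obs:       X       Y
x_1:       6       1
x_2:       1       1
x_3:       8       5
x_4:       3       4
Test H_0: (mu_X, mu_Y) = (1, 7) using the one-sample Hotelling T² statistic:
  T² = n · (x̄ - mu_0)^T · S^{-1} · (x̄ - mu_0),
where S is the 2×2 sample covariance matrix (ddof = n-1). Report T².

Step 1 — sample mean vector:
  mean(X) = (6 + 1 + 8 + 3) / 4 = 18/4 = 4.5
  mean(Y) = (1 + 1 + 5 + 4) / 4 = 11/4 = 2.75
  x̄ = (4.5, 2.75),  deviation x̄ - mu_0 = (4.5, 2.75) - (1, 7) = (3.5, -4.25).

Step 2 — sample covariance matrix, S[i,j] = (1/(n-1)) · Σ_k (x_{k,i} - mean_i) · (x_{k,j} - mean_j), divisor n-1 = 3:
  S[X,X] = ((1.5)·(1.5) + (-3.5)·(-3.5) + (3.5)·(3.5) + (-1.5)·(-1.5)) / 3 = 29/3 = 9.6667
  S[X,Y] = ((1.5)·(-1.75) + (-3.5)·(-1.75) + (3.5)·(2.25) + (-1.5)·(1.25)) / 3 = 9.5/3 = 3.1667
  S[Y,Y] = ((-1.75)·(-1.75) + (-1.75)·(-1.75) + (2.25)·(2.25) + (1.25)·(1.25)) / 3 = 12.75/3 = 4.25
  S = [[9.6667, 3.1667],
 [3.1667, 4.25]].

Step 3 — invert S. det(S) = 9.6667·4.25 - (3.1667)² = 31.0556.
  S^{-1} = (1/det) · [[d, -b], [-b, a]] = [[0.1369, -0.102],
 [-0.102, 0.3113]].

Step 4 — quadratic form (x̄ - mu_0)^T · S^{-1} · (x̄ - mu_0):
  S^{-1} · (x̄ - mu_0) = (0.9123, -1.6798),
  (x̄ - mu_0)^T · [...] = (3.5)·(0.9123) + (-4.25)·(-1.6798) = 10.3323.

Step 5 — scale by n: T² = 4 · 10.3323 = 41.3292.

T² ≈ 41.3292


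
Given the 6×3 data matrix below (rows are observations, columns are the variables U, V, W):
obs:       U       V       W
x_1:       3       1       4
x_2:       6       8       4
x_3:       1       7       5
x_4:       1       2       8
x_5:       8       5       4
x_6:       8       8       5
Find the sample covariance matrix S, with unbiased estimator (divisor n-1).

Step 1 — column means:
  mean(U) = (3 + 6 + 1 + 1 + 8 + 8) / 6 = 27/6 = 4.5
  mean(V) = (1 + 8 + 7 + 2 + 5 + 8) / 6 = 31/6 = 5.1667
  mean(W) = (4 + 4 + 5 + 8 + 4 + 5) / 6 = 30/6 = 5

Step 2 — sample covariance S[i,j] = (1/(n-1)) · Σ_k (x_{k,i} - mean_i) · (x_{k,j} - mean_j), with n-1 = 5.
  S[U,U] = ((-1.5)·(-1.5) + (1.5)·(1.5) + (-3.5)·(-3.5) + (-3.5)·(-3.5) + (3.5)·(3.5) + (3.5)·(3.5)) / 5 = 53.5/5 = 10.7
  S[U,V] = ((-1.5)·(-4.1667) + (1.5)·(2.8333) + (-3.5)·(1.8333) + (-3.5)·(-3.1667) + (3.5)·(-0.1667) + (3.5)·(2.8333)) / 5 = 24.5/5 = 4.9
  S[U,W] = ((-1.5)·(-1) + (1.5)·(-1) + (-3.5)·(0) + (-3.5)·(3) + (3.5)·(-1) + (3.5)·(0)) / 5 = -14/5 = -2.8
  S[V,V] = ((-4.1667)·(-4.1667) + (2.8333)·(2.8333) + (1.8333)·(1.8333) + (-3.1667)·(-3.1667) + (-0.1667)·(-0.1667) + (2.8333)·(2.8333)) / 5 = 46.8333/5 = 9.3667
  S[V,W] = ((-4.1667)·(-1) + (2.8333)·(-1) + (1.8333)·(0) + (-3.1667)·(3) + (-0.1667)·(-1) + (2.8333)·(0)) / 5 = -8/5 = -1.6
  S[W,W] = ((-1)·(-1) + (-1)·(-1) + (0)·(0) + (3)·(3) + (-1)·(-1) + (0)·(0)) / 5 = 12/5 = 2.4

S is symmetric (S[j,i] = S[i,j]). Assembling:

S = [[10.7, 4.9, -2.8],
 [4.9, 9.3667, -1.6],
 [-2.8, -1.6, 2.4]]


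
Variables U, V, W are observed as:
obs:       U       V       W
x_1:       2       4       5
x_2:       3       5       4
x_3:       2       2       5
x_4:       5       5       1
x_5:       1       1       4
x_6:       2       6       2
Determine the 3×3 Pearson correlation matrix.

Step 1 — column means:
  mean(U) = (2 + 3 + 2 + 5 + 1 + 2) / 6 = 15/6 = 2.5
  mean(V) = (4 + 5 + 2 + 5 + 1 + 6) / 6 = 23/6 = 3.8333
  mean(W) = (5 + 4 + 5 + 1 + 4 + 2) / 6 = 21/6 = 3.5

Step 2 — sample variances and covariances s[i,j] = (1/(n-1)) · Σ_k (x_{k,i} - mean_i) · (x_{k,j} - mean_j), with n-1 = 5:
  s[U,U] = ((-0.5)·(-0.5) + (0.5)·(0.5) + (-0.5)·(-0.5) + (2.5)·(2.5) + (-1.5)·(-1.5) + (-0.5)·(-0.5)) / 5 = 9.5/5 = 1.9
  s[U,V] = ((-0.5)·(0.1667) + (0.5)·(1.1667) + (-0.5)·(-1.8333) + (2.5)·(1.1667) + (-1.5)·(-2.8333) + (-0.5)·(2.1667)) / 5 = 7.5/5 = 1.5
  s[U,W] = ((-0.5)·(1.5) + (0.5)·(0.5) + (-0.5)·(1.5) + (2.5)·(-2.5) + (-1.5)·(0.5) + (-0.5)·(-1.5)) / 5 = -7.5/5 = -1.5
  s[V,V] = ((0.1667)·(0.1667) + (1.1667)·(1.1667) + (-1.8333)·(-1.8333) + (1.1667)·(1.1667) + (-2.8333)·(-2.8333) + (2.1667)·(2.1667)) / 5 = 18.8333/5 = 3.7667
  s[V,W] = ((0.1667)·(1.5) + (1.1667)·(0.5) + (-1.8333)·(1.5) + (1.1667)·(-2.5) + (-2.8333)·(0.5) + (2.1667)·(-1.5)) / 5 = -9.5/5 = -1.9
  s[W,W] = ((1.5)·(1.5) + (0.5)·(0.5) + (1.5)·(1.5) + (-2.5)·(-2.5) + (0.5)·(0.5) + (-1.5)·(-1.5)) / 5 = 13.5/5 = 2.7
  Sample standard deviations s_i = √(s[i,i]):
  s(U) = √(1.9) = 1.3784
  s(V) = √(3.7667) = 1.9408
  s(W) = √(2.7) = 1.6432

Step 3 — r_{ij} = s_{ij} / (s_i · s_j):
  r[U,U] = 1 (diagonal).
  r[U,V] = 1.5 / (1.3784 · 1.9408) = 1.5 / 2.6752 = 0.5607
  r[U,W] = -1.5 / (1.3784 · 1.6432) = -1.5 / 2.265 = -0.6623
  r[V,V] = 1 (diagonal).
  r[V,W] = -1.9 / (1.9408 · 1.6432) = -1.9 / 3.189 = -0.5958
  r[W,W] = 1 (diagonal).

R is symmetric with unit diagonal. Assembling:

R = [[1, 0.5607, -0.6623],
 [0.5607, 1, -0.5958],
 [-0.6623, -0.5958, 1]]


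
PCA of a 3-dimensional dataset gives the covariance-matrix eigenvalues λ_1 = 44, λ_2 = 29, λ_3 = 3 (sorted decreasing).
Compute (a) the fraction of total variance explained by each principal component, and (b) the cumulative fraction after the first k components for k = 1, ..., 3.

Step 1 — total variance = trace(Sigma) = Σ λ_i = 44 + 29 + 3 = 76.

Step 2 — fraction explained by component i = λ_i / Σ λ:
  PC1: 44/76 = 0.5789
  PC2: 29/76 = 0.3816
  PC3: 3/76 = 0.0395

Step 3 — cumulative fraction after k components = (λ_1 + ... + λ_k) / Σ λ:
  k = 1: 44/76 = 0.5789
  k = 2: (44 + 29)/76 = 73/76 = 0.9605
  k = 3: (44 + 29 + 3)/76 = 76/76 = 1

Summary (fraction, with percent):

explained: PC1 0.5789 (57.89%), PC2 0.3816 (38.16%), PC3 0.0395 (3.95%);  cumulative: 0.5789, 0.9605, 1


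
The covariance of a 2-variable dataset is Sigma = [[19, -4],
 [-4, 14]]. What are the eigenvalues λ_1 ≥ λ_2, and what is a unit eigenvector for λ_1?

Step 1 — characteristic polynomial of 2×2 Sigma:
  det(Sigma - λI) = λ² - trace · λ + det = 0.
  trace = 19 + 14 = 33, det = 19·14 - (-4)² = 250.
Step 2 — discriminant:
  Δ = trace² - 4·det = 1089 - 1000 = 89.
Step 3 — eigenvalues:
  λ = (trace ± √Δ)/2 = (33 ± 9.434)/2,
  λ_1 = 21.217,  λ_2 = 11.783.

Step 4 — unit eigenvector for λ_1: solve (Sigma - λ_1 I)v = 0. First row:
  (19 - 21.217)·v_x + (-4)·v_y = 0, i.e. (-2.217)·v_x + (-4)·v_y = 0,
  so v ∝ (b, λ_1 - a) = (-4, 2.217); multiply by -1 so the first entry is positive: u = (4, -2.217).
  ||u|| = √((4)² + (-2.217)²) = √(20.915) ≈ 4.5733,
  v_1 = u/||u|| ≈ (0.8746, -0.4848) (||v_1|| = 1).

λ_1 = 21.217,  λ_2 = 11.783;  v_1 ≈ (0.8746, -0.4848)


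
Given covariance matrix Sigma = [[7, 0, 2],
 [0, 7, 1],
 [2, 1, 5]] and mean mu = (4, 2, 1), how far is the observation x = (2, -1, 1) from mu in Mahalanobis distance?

Step 1 — centre the observation: (x - mu) = (-2, -3, 0).

Step 2 — invert Sigma (cofactor / det for 3×3, or solve directly):
  Sigma^{-1} = [[0.1619, 0.0095, -0.0667],
 [0.0095, 0.1476, -0.0333],
 [-0.0667, -0.0333, 0.2333]].

Step 3 — form the quadratic (x - mu)^T · Sigma^{-1} · (x - mu):
  Sigma^{-1} · (x - mu) = (-0.3524, -0.4619, 0.2333).
  (x - mu)^T · [Sigma^{-1} · (x - mu)] = (-2)·(-0.3524) + (-3)·(-0.4619) + (0)·(0.2333) = 2.0905.

Step 4 — take square root: d = √(2.0905) ≈ 1.4458.

d(x, mu) = √(2.0905) ≈ 1.4458


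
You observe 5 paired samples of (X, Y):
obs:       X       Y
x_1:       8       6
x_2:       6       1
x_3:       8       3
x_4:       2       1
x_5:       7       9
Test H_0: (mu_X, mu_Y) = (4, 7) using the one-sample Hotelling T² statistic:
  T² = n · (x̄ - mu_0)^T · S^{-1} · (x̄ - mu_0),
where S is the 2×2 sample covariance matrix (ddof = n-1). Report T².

Step 1 — sample mean vector:
  mean(X) = (8 + 6 + 8 + 2 + 7) / 5 = 31/5 = 6.2
  mean(Y) = (6 + 1 + 3 + 1 + 9) / 5 = 20/5 = 4
  x̄ = (6.2, 4),  deviation x̄ - mu_0 = (6.2, 4) - (4, 7) = (2.2, -3).

Step 2 — sample covariance matrix, S[i,j] = (1/(n-1)) · Σ_k (x_{k,i} - mean_i) · (x_{k,j} - mean_j), divisor n-1 = 4:
  S[X,X] = ((1.8)·(1.8) + (-0.2)·(-0.2) + (1.8)·(1.8) + (-4.2)·(-4.2) + (0.8)·(0.8)) / 4 = 24.8/4 = 6.2
  S[X,Y] = ((1.8)·(2) + (-0.2)·(-3) + (1.8)·(-1) + (-4.2)·(-3) + (0.8)·(5)) / 4 = 19/4 = 4.75
  S[Y,Y] = ((2)·(2) + (-3)·(-3) + (-1)·(-1) + (-3)·(-3) + (5)·(5)) / 4 = 48/4 = 12
  S = [[6.2, 4.75],
 [4.75, 12]].

Step 3 — invert S. det(S) = 6.2·12 - (4.75)² = 51.8375.
  S^{-1} = (1/det) · [[d, -b], [-b, a]] = [[0.2315, -0.0916],
 [-0.0916, 0.1196]].

Step 4 — quadratic form (x̄ - mu_0)^T · S^{-1} · (x̄ - mu_0):
  S^{-1} · (x̄ - mu_0) = (0.7842, -0.5604),
  (x̄ - mu_0)^T · [...] = (2.2)·(0.7842) + (-3)·(-0.5604) = 3.4064.

Step 5 — scale by n: T² = 5 · 3.4064 = 17.0321.

T² ≈ 17.0321


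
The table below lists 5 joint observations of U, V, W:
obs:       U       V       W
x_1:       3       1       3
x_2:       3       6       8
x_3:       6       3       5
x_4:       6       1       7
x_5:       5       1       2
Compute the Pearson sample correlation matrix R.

Step 1 — column means:
  mean(U) = (3 + 3 + 6 + 6 + 5) / 5 = 23/5 = 4.6
  mean(V) = (1 + 6 + 3 + 1 + 1) / 5 = 12/5 = 2.4
  mean(W) = (3 + 8 + 5 + 7 + 2) / 5 = 25/5 = 5

Step 2 — sample variances and covariances s[i,j] = (1/(n-1)) · Σ_k (x_{k,i} - mean_i) · (x_{k,j} - mean_j), with n-1 = 4:
  s[U,U] = ((-1.6)·(-1.6) + (-1.6)·(-1.6) + (1.4)·(1.4) + (1.4)·(1.4) + (0.4)·(0.4)) / 4 = 9.2/4 = 2.3
  s[U,V] = ((-1.6)·(-1.4) + (-1.6)·(3.6) + (1.4)·(0.6) + (1.4)·(-1.4) + (0.4)·(-1.4)) / 4 = -5.2/4 = -1.3
  s[U,W] = ((-1.6)·(-2) + (-1.6)·(3) + (1.4)·(0) + (1.4)·(2) + (0.4)·(-3)) / 4 = 0/4 = 0
  s[V,V] = ((-1.4)·(-1.4) + (3.6)·(3.6) + (0.6)·(0.6) + (-1.4)·(-1.4) + (-1.4)·(-1.4)) / 4 = 19.2/4 = 4.8
  s[V,W] = ((-1.4)·(-2) + (3.6)·(3) + (0.6)·(0) + (-1.4)·(2) + (-1.4)·(-3)) / 4 = 15/4 = 3.75
  s[W,W] = ((-2)·(-2) + (3)·(3) + (0)·(0) + (2)·(2) + (-3)·(-3)) / 4 = 26/4 = 6.5
  Sample standard deviations s_i = √(s[i,i]):
  s(U) = √(2.3) = 1.5166
  s(V) = √(4.8) = 2.1909
  s(W) = √(6.5) = 2.5495

Step 3 — r_{ij} = s_{ij} / (s_i · s_j):
  r[U,U] = 1 (diagonal).
  r[U,V] = -1.3 / (1.5166 · 2.1909) = -1.3 / 3.3226 = -0.3913
  r[U,W] = 0 / (1.5166 · 2.5495) = 0 / 3.8665 = 0
  r[V,V] = 1 (diagonal).
  r[V,W] = 3.75 / (2.1909 · 2.5495) = 3.75 / 5.5857 = 0.6714
  r[W,W] = 1 (diagonal).

R is symmetric with unit diagonal. Assembling:

R = [[1, -0.3913, 0],
 [-0.3913, 1, 0.6714],
 [0, 0.6714, 1]]


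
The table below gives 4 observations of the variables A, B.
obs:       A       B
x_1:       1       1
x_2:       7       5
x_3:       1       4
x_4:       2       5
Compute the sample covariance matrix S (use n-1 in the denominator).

Step 1 — column means:
  mean(A) = (1 + 7 + 1 + 2) / 4 = 11/4 = 2.75
  mean(B) = (1 + 5 + 4 + 5) / 4 = 15/4 = 3.75

Step 2 — sample covariance S[i,j] = (1/(n-1)) · Σ_k (x_{k,i} - mean_i) · (x_{k,j} - mean_j), with n-1 = 3.
  S[A,A] = ((-1.75)·(-1.75) + (4.25)·(4.25) + (-1.75)·(-1.75) + (-0.75)·(-0.75)) / 3 = 24.75/3 = 8.25
  S[A,B] = ((-1.75)·(-2.75) + (4.25)·(1.25) + (-1.75)·(0.25) + (-0.75)·(1.25)) / 3 = 8.75/3 = 2.9167
  S[B,B] = ((-2.75)·(-2.75) + (1.25)·(1.25) + (0.25)·(0.25) + (1.25)·(1.25)) / 3 = 10.75/3 = 3.5833

S is symmetric (S[j,i] = S[i,j]). Assembling:

S = [[8.25, 2.9167],
 [2.9167, 3.5833]]
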